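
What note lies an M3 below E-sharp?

A third below E lands on the letter C.
A major third spans 4 semitones, so E# moves to pitch class 1. On the letter C that is C#.

C#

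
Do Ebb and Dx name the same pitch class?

No

Ebb is pitch class 2; D## is pitch class 4.
The pitch classes differ (2 vs. 4), so they are not enharmonic equivalents.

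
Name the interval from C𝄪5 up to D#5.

minor second

Counting letters C–D gives a second.
C##→D# = 1 semitone, 1 narrower than the major second (2), so minor.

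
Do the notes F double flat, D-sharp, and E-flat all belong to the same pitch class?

Yes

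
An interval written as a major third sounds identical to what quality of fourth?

A major third spans 4 semitones.
A fourth spanning 4 semitones is diminished (the perfect fourth is 5).

diminished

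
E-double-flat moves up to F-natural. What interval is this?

Counting letters E–F gives a second.
Ebb→F = 3 semitones, 1 wider than the major second (2), so augmented.

augmented second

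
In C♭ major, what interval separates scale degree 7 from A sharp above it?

Scale degree 7 of Cb major is Bb.
Bb up to A#: letters B→A make it a seventh; 12 semitones makes it augmented.

augmented seventh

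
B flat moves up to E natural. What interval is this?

The letter names run B→E, a span of 3 letter steps, so the interval is some kind of fourth.
Bb to E is 6 semitones. A perfect fourth is 5, so 6 makes it augmented.

augmented fourth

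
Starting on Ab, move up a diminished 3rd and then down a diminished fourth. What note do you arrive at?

Gb

A diminished third up from Ab is Cbb (letter C, 2 semitones up).
A diminished fourth down from Cbb is Gb (letter G, 4 semitones down).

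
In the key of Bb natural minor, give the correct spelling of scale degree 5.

F

Degree 5 takes the letter 4 steps above B, which is F.
In natural minor, degree 5 sits 7 semitones above the tonic. Bb + 7 semitones is pitch class 5, spelled on F as F.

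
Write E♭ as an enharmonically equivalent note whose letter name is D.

D#

Plain D sits 1 semitone below Eb, so on the letter D the same pitch needs a sharp: D#.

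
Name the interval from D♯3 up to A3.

The letter names run D→A, a span of 4 letter steps, so the interval is some kind of fifth.
D# to A is 6 semitones. A perfect fifth is 7, so 6 makes it diminished.

diminished fifth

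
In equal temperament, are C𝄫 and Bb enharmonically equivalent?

Yes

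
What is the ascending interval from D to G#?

augmented fourth

Counting letters D–E–F–G gives a fourth.
D→G# = 6 semitones, 1 wider than the perfect fourth (5), so augmented.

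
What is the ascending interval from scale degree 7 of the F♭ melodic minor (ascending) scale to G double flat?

diminished third

Scale degree 7 of Fb melodic minor (ascending) is Eb.
Eb up to Gbb: letters E→G make it a third; 2 semitones makes it diminished.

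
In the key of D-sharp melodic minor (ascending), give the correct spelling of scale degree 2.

The D# melodic minor (ascending) scale runs D# E# F# G# A# B# C##.
Degree 2 is E#.

E#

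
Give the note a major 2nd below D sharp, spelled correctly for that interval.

C#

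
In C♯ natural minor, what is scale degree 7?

B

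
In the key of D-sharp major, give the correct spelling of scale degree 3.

F##

The D# major scale runs D# E# F## G# A# B# C##.
Degree 3 is F##.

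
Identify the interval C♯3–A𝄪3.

The letter names run C→A, a span of 5 letter steps, so the interval is some kind of sixth.
C# to A## is 10 semitones. A major sixth is 9, so 10 makes it augmented.

augmented sixth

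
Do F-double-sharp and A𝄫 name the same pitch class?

F## is pitch class 7; Abb is pitch class 7.
All spellings map to pitch class 7, so they are enharmonically equivalent.

Yes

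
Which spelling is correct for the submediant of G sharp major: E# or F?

E#

Each scale degree takes a distinct letter name. Degree 6 of a scale on G must use the letter E.
E# and F are enharmonically the same pitch, but only E# uses the letter E, so it is the correct spelling here.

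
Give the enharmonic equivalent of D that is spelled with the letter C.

Plain C sits 2 semitones below D, so on the letter C the same pitch needs a double sharp: C##.

C##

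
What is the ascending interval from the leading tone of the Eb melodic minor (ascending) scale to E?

major second

The leading tone of Eb melodic minor (ascending) is D.
D up to E: letters D→E make it a second; 2 semitones makes it major.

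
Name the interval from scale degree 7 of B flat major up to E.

Scale degree 7 of Bb major is A.
A up to E: letters A→E make it a fifth; 7 semitones makes it perfect.

perfect fifth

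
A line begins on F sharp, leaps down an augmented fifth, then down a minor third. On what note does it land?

G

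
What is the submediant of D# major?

B#

Degree 6 takes the letter 5 steps above D, which is B.
In major, degree 6 sits 9 semitones above the tonic. D# + 9 semitones is pitch class 0, spelled on B as B#.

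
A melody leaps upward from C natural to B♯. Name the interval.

augmented seventh

Counting letters C–D–E–F–G–A–B gives a seventh.
C→B# = 12 semitones, 1 wider than the major seventh (11), so augmented.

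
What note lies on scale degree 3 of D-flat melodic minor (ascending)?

Fb

The Db melodic minor (ascending) scale runs Db Eb Fb Gb Ab Bb C.
Degree 3 is Fb.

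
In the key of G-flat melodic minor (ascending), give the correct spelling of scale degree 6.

Eb

Degree 6 takes the letter 5 steps above G, which is E.
In melodic minor (ascending), degree 6 sits 9 semitones above the tonic. Gb + 9 semitones is pitch class 3, spelled on E as Eb.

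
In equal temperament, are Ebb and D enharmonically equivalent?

Yes

Ebb is pitch class 2; D is pitch class 2.
All spellings map to pitch class 2, so they are enharmonically equivalent.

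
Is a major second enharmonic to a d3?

A major second spans 2 semitones; a diminished third spans 2.
They are enharmonically equivalent.

Yes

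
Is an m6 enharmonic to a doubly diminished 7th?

A minor sixth spans 8 semitones; a doubly diminished seventh spans 8.
They are enharmonically equivalent.

Yes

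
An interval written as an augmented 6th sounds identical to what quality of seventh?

An augmented sixth spans 10 semitones.
A seventh spanning 10 semitones is minor (the major seventh is 11).

minor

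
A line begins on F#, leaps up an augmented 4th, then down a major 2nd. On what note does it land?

An augmented fourth up from F# is B# (letter B, 6 semitones up).
A major second down from B# is A# (letter A, 2 semitones down).

A#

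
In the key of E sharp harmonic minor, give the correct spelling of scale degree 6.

The E# harmonic minor scale runs E# F## G# A# B# C# D##.
Degree 6 is C#.

C#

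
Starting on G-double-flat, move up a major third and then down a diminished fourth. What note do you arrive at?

F

A major third up from Gbb is Bbb (letter B, 4 semitones up).
A diminished fourth down from Bbb is F (letter F, 4 semitones down).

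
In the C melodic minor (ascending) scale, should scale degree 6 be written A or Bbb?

A

Each scale degree takes a distinct letter name. Degree 6 of a scale on C must use the letter A.
A and Bbb are enharmonically the same pitch, but only A uses the letter A, so it is the correct spelling here.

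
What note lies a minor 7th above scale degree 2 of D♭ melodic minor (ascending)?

Scale degree 2 of Db melodic minor (ascending) is Eb.
A minor seventh (10 semitones) above Eb lands on the letter D, giving Db.

Db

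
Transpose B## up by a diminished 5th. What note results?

A fifth above B lands on the letter F.
A diminished fifth spans 6 semitones, so B## moves to pitch class 7. On the letter F that is F##.

F##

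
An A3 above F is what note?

A third above F lands on the letter A.
An augmented third spans 5 semitones, so F moves to pitch class 10. On the letter A that is A#.

A#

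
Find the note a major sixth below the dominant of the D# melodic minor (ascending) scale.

The dominant of D# melodic minor (ascending) is A#.
A major sixth (9 semitones) below A# lands on the letter C, giving C#.

C#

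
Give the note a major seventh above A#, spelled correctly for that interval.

A up a major seventh is G#, so the target letter is G.
From A#, a major seventh is 11 semitones up: G##.

G##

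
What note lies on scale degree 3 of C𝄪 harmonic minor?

Degree 3 takes the letter 2 steps above C, which is E.
In harmonic minor, degree 3 sits 3 semitones above the tonic. C## + 3 semitones is pitch class 5, spelled on E as E#.

E#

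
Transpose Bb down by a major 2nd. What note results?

Ab

A second below B lands on the letter A.
A major second spans 2 semitones, so Bb moves to pitch class 8. On the letter A that is Ab.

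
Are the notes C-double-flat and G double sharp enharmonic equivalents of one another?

Cbb is pitch class 10; G## is pitch class 9.
The pitch classes differ (10 vs. 9), so they are not enharmonic equivalents.

No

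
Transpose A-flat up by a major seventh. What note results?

G

A seventh above A lands on the letter G.
A major seventh spans 11 semitones, so Ab moves to pitch class 7. On the letter G that is G.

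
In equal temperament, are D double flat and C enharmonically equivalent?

Yes

Dbb is pitch class 0; C is pitch class 0.
All spellings map to pitch class 0, so they are enharmonically equivalent.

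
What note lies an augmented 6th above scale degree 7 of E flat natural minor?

Scale degree 7 of Eb natural minor is Db.
An augmented sixth (10 semitones) above Db lands on the letter B, giving B.

B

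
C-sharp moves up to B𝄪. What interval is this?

The letter names run C→B, a span of 6 letter steps, so the interval is some kind of seventh.
C# to B## is 12 semitones. A major seventh is 11, so 12 makes it augmented.

augmented seventh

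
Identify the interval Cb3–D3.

augmented second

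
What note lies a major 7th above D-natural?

C#

D up a major seventh is C#, so the target letter is C.
From D, a major seventh is 11 semitones up: C#.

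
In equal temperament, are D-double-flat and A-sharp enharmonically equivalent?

Two spellings are enharmonically equivalent only if they share a pitch class.
Here Dbb → 0, A# → 10; 0 ≠ 10, so they are not.

No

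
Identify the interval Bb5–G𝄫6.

Counting letters B–C–D–E–F–G gives a sixth.
Bb→Gbb = 7 semitones, 2 narrower than the major sixth (9), so diminished.

diminished sixth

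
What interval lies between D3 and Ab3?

diminished fifth

The letter names run D→A, a span of 4 letter steps, so the interval is some kind of fifth.
D to Ab is 6 semitones. A perfect fifth is 7, so 6 makes it diminished.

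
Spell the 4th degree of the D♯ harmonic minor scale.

G#

The D# harmonic minor scale runs D# E# F# G# A# B C##.
Degree 4 is G#.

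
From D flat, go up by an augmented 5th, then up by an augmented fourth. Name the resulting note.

D#

An augmented fifth up from Db is A (letter A, 8 semitones up).
An augmented fourth up from A is D# (letter D, 6 semitones up).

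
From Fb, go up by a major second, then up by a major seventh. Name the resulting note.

F

A major second up from Fb is Gb (letter G, 2 semitones up).
A major seventh up from Gb is F (letter F, 11 semitones up).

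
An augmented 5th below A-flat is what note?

Dbb

A fifth below A lands on the letter D.
An augmented fifth spans 8 semitones, so Ab moves to pitch class 0. On the letter D that is Dbb.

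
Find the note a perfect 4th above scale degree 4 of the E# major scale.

D#

Scale degree 4 of E# major is A#.
A perfect fourth (5 semitones) above A# lands on the letter D, giving D#.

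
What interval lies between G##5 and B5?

The letter names run G→B, a span of 2 letter steps, so the interval is some kind of third.
G## to B is 2 semitones. A major third is 4, so 2 makes it diminished.

diminished third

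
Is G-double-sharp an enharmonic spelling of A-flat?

No

Two spellings are enharmonically equivalent only if they share a pitch class.
Here G## → 9, Ab → 8; 8 ≠ 9, so they are not.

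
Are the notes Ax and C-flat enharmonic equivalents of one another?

A## is pitch class 11; Cb is pitch class 11.
All spellings map to pitch class 11, so they are enharmonically equivalent.

Yes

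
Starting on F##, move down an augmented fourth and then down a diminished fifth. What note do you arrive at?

An augmented fourth down from F## is C# (letter C, 6 semitones down).
A diminished fifth down from C# is F## (letter F, 6 semitones down).

F##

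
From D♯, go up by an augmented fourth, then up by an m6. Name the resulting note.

E#

An augmented fourth up from D# is G## (letter G, 6 semitones up).
A minor sixth up from G## is E# (letter E, 8 semitones up).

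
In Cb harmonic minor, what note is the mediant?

The Cb harmonic minor scale runs Cb Db Ebb Fb Gb Abb Bb.
Degree 3 is Ebb.

Ebb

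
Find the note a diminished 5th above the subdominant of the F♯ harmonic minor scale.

F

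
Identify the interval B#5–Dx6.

The letter names run B→D, a span of 2 letter steps, so the interval is some kind of third.
B# to D## is 4 semitones. A major third is 4, so 4 makes it major.

major third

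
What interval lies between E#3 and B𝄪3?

augmented fifth

The letter names run E→B, a span of 4 letter steps, so the interval is some kind of fifth.
E# to B## is 8 semitones. A perfect fifth is 7, so 8 makes it augmented.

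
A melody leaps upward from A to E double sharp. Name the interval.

doubly augmented fifth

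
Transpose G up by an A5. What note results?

D#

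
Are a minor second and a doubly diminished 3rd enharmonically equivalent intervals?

A minor second spans 1 semitone; a doubly diminished third spans 1.
They are enharmonically equivalent.

Yes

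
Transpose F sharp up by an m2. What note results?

F up a major second is G, so the target letter is G.
From F#, a minor second is 1 semitone up: G.

G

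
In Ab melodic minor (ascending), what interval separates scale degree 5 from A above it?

Scale degree 5 of Ab melodic minor (ascending) is Eb.
Eb up to A: letters E→A make it a fourth; 6 semitones makes it augmented.

augmented fourth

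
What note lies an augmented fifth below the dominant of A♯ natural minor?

The dominant of A# natural minor is E#.
An augmented fifth (8 semitones) below E# lands on the letter A, giving A.

A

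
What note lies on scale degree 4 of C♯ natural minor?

F#

Degree 4 takes the letter 3 steps above C, which is F.
In natural minor, degree 4 sits 5 semitones above the tonic. C# + 5 semitones is pitch class 6, spelled on F as F#.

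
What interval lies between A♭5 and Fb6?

minor sixth

The letter names run A→F, a span of 5 letter steps, so the interval is some kind of sixth.
Ab to Fb is 8 semitones. A major sixth is 9, so 8 makes it minor.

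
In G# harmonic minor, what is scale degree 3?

Degree 3 takes the letter 2 steps above G, which is B.
In harmonic minor, degree 3 sits 3 semitones above the tonic. G# + 3 semitones is pitch class 11, spelled on B as B.

B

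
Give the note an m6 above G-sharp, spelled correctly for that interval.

E

G up a major sixth is E, so the target letter is E.
From G#, a minor sixth is 8 semitones up: E.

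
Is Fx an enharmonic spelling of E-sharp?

No

F## is pitch class 7; E# is pitch class 5.
The pitch classes differ (7 vs. 5), so they are not enharmonic equivalents.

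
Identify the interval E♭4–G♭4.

The letter names run E→G, a span of 2 letter steps, so the interval is some kind of third.
Eb to Gb is 3 semitones. A major third is 4, so 3 makes it minor.

minor third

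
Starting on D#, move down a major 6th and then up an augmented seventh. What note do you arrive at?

A major sixth down from D# is F# (letter F, 9 semitones down).
An augmented seventh up from F# is E## (letter E, 12 semitones up).

E##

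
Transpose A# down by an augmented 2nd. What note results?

G

A down a major second is G, so the target letter is G.
From A#, an augmented second is 3 semitones down: G.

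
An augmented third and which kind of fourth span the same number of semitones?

An augmented third spans 5 semitones.
A fourth spanning 5 semitones is perfect (the perfect fourth is 5).

perfect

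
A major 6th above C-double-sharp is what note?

C up a major sixth is A, so the target letter is A.
From C##, a major sixth is 9 semitones up: A##.

A##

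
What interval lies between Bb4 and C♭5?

The letter names run B→C, a span of 1 letter step, so the interval is some kind of second.
Bb to Cb is 1 semitone. A major second is 2, so 1 makes it minor.

minor second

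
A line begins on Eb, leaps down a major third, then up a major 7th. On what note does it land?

A major third down from Eb is Cb (letter C, 4 semitones down).
A major seventh up from Cb is Bb (letter B, 11 semitones up).

Bb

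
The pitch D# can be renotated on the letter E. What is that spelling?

Eb

Plain E sits 1 semitone above D#, so on the letter E the same pitch needs a flat: Eb.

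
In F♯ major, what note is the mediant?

A#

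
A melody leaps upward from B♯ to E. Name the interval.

diminished fourth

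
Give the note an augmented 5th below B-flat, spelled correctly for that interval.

A fifth below B lands on the letter E.
An augmented fifth spans 8 semitones, so Bb moves to pitch class 2. On the letter E that is Ebb.

Ebb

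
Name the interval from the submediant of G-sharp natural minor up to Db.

The submediant of G# natural minor is E.
E up to Db: letters E→D make it a seventh; 9 semitones makes it diminished.

diminished seventh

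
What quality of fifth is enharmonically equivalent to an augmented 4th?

An augmented fourth spans 6 semitones.
A fifth spanning 6 semitones is diminished (the perfect fifth is 7).

diminished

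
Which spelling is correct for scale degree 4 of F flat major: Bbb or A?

Bbb

Each scale degree takes a distinct letter name. Degree 4 of a scale on F must use the letter B.
Bbb and A are enharmonically the same pitch, but only Bbb uses the letter B, so it is the correct spelling here.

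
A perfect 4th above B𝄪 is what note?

B up a perfect fourth is E, so the target letter is E.
From B##, a perfect fourth is 5 semitones up: E##.

E##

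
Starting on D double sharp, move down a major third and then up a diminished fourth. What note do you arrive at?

E

A major third down from D## is B# (letter B, 4 semitones down).
A diminished fourth up from B# is E (letter E, 4 semitones up).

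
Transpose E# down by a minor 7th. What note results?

F##

E down a major seventh is F, so the target letter is F.
From E#, a minor seventh is 10 semitones down: F##.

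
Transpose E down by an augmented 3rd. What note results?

Cb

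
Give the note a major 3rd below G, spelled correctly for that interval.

Eb

A third below G lands on the letter E.
A major third spans 4 semitones, so G moves to pitch class 3. On the letter E that is Eb.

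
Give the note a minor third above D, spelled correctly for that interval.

F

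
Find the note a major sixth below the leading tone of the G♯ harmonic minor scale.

The leading tone of G# harmonic minor is F##.
A major sixth (9 semitones) below F## lands on the letter A, giving A#.

A#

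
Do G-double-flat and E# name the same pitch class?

Gbb is pitch class 5; E# is pitch class 5.
All spellings map to pitch class 5, so they are enharmonically equivalent.

Yes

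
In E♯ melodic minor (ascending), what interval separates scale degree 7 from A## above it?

perfect fifth

Scale degree 7 of E# melodic minor (ascending) is D##.
D## up to A##: letters D→A make it a fifth; 7 semitones makes it perfect.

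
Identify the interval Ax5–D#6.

diminished fourth

Counting letters A–B–C–D gives a fourth.
A##→D# = 4 semitones, 1 narrower than the perfect fourth (5), so diminished.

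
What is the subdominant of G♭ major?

Cb

The Gb major scale runs Gb Ab Bb Cb Db Eb F.
Degree 4 is Cb.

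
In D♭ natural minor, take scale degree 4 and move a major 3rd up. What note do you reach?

Bb

Scale degree 4 of Db natural minor is Gb.
A major third (4 semitones) above Gb lands on the letter B, giving Bb.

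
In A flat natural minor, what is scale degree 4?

Db

The Ab natural minor scale runs Ab Bb Cb Db Eb Fb Gb.
Degree 4 is Db.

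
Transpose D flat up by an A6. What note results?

D up a major sixth is B, so the target letter is B.
From Db, an augmented sixth is 10 semitones up: B.

B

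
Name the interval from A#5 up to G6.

diminished seventh

The letter names run A→G, a span of 6 letter steps, so the interval is some kind of seventh.
A# to G is 9 semitones. A major seventh is 11, so 9 makes it diminished.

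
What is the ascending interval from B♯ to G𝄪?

Counting letters B–C–D–E–F–G gives a sixth.
B#→G## = 9 semitones, exactly the major sixth.

major sixth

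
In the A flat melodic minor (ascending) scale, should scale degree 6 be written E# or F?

Each scale degree takes a distinct letter name. Degree 6 of a scale on A must use the letter F.
F and E# are enharmonically the same pitch, but only F uses the letter F, so it is the correct spelling here.

F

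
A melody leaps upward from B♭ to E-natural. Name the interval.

Counting letters B–C–D–E gives a fourth.
Bb→E = 6 semitones, 1 wider than the perfect fourth (5), so augmented.

augmented fourth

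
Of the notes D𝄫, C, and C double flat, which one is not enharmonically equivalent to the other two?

In 12-tone equal temperament, enharmonic equivalents share a pitch class. Dbb is pitch class 0; C is pitch class 0; Cbb is pitch class 10.
Dbb and C share pitch class 0, while Cbb is pitch class 10.

Cbb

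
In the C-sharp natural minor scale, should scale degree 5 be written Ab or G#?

Each scale degree takes a distinct letter name. Degree 5 of a scale on C must use the letter G.
G# and Ab are enharmonically the same pitch, but only G# uses the letter G, so it is the correct spelling here.

G#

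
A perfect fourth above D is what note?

A fourth above D lands on the letter G.
A perfect fourth spans 5 semitones, so D moves to pitch class 7. On the letter G that is G.

G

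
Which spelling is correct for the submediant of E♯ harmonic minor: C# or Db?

C#

Each scale degree takes a distinct letter name. Degree 6 of a scale on E must use the letter C.
C# and Db are enharmonically the same pitch, but only C# uses the letter C, so it is the correct spelling here.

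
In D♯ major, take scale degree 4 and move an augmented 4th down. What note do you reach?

D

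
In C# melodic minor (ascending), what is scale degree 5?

G#

The C# melodic minor (ascending) scale runs C# D# E F# G# A# B#.
Degree 5 is G#.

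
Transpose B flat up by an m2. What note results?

A second above B lands on the letter C.
A minor second spans 1 semitone, so Bb moves to pitch class 11. On the letter C that is Cb.

Cb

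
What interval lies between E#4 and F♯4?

Counting letters E–F gives a second.
E#→F# = 1 semitone, 1 narrower than the major second (2), so minor.

minor second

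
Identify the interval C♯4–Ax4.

augmented sixth

Counting letters C–D–E–F–G–A gives a sixth.
C#→A## = 10 semitones, 1 wider than the major sixth (9), so augmented.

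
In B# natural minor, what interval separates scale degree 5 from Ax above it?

major third

Scale degree 5 of B# natural minor is F##.
F## up to A##: letters F→A make it a third; 4 semitones makes it major.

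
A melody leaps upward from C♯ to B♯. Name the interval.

major seventh

Counting letters C–D–E–F–G–A–B gives a seventh.
C#→B# = 11 semitones, exactly the major seventh.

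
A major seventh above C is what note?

B

C up a major seventh is B, so the target letter is B.
From C, a major seventh is 11 semitones up: B.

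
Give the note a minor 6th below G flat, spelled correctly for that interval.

Bb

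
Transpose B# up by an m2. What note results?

C#

B up a major second is C#, so the target letter is C.
From B#, a minor second is 1 semitone up: C#.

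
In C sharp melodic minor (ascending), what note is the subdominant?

F#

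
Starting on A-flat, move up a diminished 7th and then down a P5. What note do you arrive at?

A diminished seventh up from Ab is Gbb (letter G, 9 semitones up).
A perfect fifth down from Gbb is Cbb (letter C, 7 semitones down).

Cbb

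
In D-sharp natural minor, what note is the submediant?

Degree 6 takes the letter 5 steps above D, which is B.
In natural minor, degree 6 sits 8 semitones above the tonic. D# + 8 semitones is pitch class 11, spelled on B as B.

B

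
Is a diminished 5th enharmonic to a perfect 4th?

A diminished fifth spans 6 semitones; a perfect fourth spans 5.
The spans differ, so they are not enharmonic equivalents.

No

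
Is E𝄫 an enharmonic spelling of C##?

Yes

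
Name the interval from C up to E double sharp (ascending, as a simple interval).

Counting letters C–D–E gives a third.
C→E## = 6 semitones, 2 wider than the major third (4), so doubly augmented.

doubly augmented third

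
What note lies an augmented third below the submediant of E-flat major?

The submediant of Eb major is C.
An augmented third (5 semitones) below C lands on the letter A, giving Abb.

Abb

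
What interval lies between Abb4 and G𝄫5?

minor seventh

Counting letters A–B–C–D–E–F–G gives a seventh.
Abb→Gbb = 10 semitones, 1 narrower than the major seventh (11), so minor.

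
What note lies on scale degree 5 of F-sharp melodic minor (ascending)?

C#

Degree 5 takes the letter 4 steps above F, which is C.
In melodic minor (ascending), degree 5 sits 7 semitones above the tonic. F# + 7 semitones is pitch class 1, spelled on C as C#.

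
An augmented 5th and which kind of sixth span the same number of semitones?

An augmented fifth spans 8 semitones.
A sixth spanning 8 semitones is minor (the major sixth is 9).

minor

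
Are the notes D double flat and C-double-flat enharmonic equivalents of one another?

No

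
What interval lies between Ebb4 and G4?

Counting letters E–F–G gives a third.
Ebb→G = 5 semitones, 1 wider than the major third (4), so augmented.

augmented third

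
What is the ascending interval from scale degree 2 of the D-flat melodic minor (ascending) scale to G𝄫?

Scale degree 2 of Db melodic minor (ascending) is Eb.
Eb up to Gbb: letters E→G make it a third; 2 semitones makes it diminished.

diminished third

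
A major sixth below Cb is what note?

A sixth below C lands on the letter E.
A major sixth spans 9 semitones, so Cb moves to pitch class 2. On the letter E that is Ebb.

Ebb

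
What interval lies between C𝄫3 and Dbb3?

major second

The letter names run C→D, a span of 1 letter step, so the interval is some kind of second.
Cbb to Dbb is 2 semitones. A major second is 2, so 2 makes it major.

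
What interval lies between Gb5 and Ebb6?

minor sixth

Counting letters G–A–B–C–D–E gives a sixth.
Gb→Ebb = 8 semitones, 1 narrower than the major sixth (9), so minor.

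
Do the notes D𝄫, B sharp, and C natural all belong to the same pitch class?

Yes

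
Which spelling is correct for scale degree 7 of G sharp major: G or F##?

Each scale degree takes a distinct letter name. Degree 7 of a scale on G must use the letter F.
F## and G are enharmonically the same pitch, but only F## uses the letter F, so it is the correct spelling here.

F##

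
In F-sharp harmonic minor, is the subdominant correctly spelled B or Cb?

Each scale degree takes a distinct letter name. Degree 4 of a scale on F must use the letter B.
B and Cb are enharmonically the same pitch, but only B uses the letter B, so it is the correct spelling here.

B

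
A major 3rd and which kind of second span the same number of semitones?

doubly augmented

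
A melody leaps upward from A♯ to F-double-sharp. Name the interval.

The letter names run A→F, a span of 5 letter steps, so the interval is some kind of sixth.
A# to F## is 9 semitones. A major sixth is 9, so 9 makes it major.

major sixth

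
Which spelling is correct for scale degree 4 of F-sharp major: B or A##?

B

Each scale degree takes a distinct letter name. Degree 4 of a scale on F must use the letter B.
B and A## are enharmonically the same pitch, but only B uses the letter B, so it is the correct spelling here.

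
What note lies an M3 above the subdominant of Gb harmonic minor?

Eb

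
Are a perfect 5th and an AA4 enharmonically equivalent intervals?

Yes

A perfect fifth spans 7 semitones; a doubly augmented fourth spans 7.
They are enharmonically equivalent.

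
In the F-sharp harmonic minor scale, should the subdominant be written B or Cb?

B

Each scale degree takes a distinct letter name. Degree 4 of a scale on F must use the letter B.
B and Cb are enharmonically the same pitch, but only B uses the letter B, so it is the correct spelling here.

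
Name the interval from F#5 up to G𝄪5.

augmented second

The letter names run F→G, a span of 1 letter step, so the interval is some kind of second.
F# to G## is 3 semitones. A major second is 2, so 3 makes it augmented.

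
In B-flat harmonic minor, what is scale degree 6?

The Bb harmonic minor scale runs Bb C Db Eb F Gb A.
Degree 6 is Gb.

Gb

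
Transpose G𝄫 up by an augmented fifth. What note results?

Db

G up a perfect fifth is D, so the target letter is D.
From Gbb, an augmented fifth is 8 semitones up: Db.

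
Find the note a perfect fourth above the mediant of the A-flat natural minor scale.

Fb

The mediant of Ab natural minor is Cb.
A perfect fourth (5 semitones) above Cb lands on the letter F, giving Fb.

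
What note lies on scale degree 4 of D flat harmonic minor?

Gb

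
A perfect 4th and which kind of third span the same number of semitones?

A perfect fourth spans 5 semitones.
A third spanning 5 semitones is augmented (the major third is 4).

augmented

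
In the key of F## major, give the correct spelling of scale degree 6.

D##

The F## major scale runs F## G## A## B# C## D## E##.
Degree 6 is D##.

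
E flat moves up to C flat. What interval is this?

minor sixth

The letter names run E→C, a span of 5 letter steps, so the interval is some kind of sixth.
Eb to Cb is 8 semitones. A major sixth is 9, so 8 makes it minor.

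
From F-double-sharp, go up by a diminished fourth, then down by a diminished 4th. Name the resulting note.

F##

A diminished fourth up from F## is B (letter B, 4 semitones up).
A diminished fourth down from B is F## (letter F, 4 semitones down).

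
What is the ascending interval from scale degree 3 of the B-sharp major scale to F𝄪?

Scale degree 3 of B# major is D##.
D## up to F##: letters D→F make it a third; 3 semitones makes it minor.

minor third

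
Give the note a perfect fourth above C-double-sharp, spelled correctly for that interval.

C up a perfect fourth is F, so the target letter is F.
From C##, a perfect fourth is 5 semitones up: F##.

F##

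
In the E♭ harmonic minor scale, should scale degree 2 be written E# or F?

Each scale degree takes a distinct letter name. Degree 2 of a scale on E must use the letter F.
F and E# are enharmonically the same pitch, but only F uses the letter F, so it is the correct spelling here.

F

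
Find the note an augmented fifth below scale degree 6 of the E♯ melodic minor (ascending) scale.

F#

Scale degree 6 of E# melodic minor (ascending) is C##.
An augmented fifth (8 semitones) below C## lands on the letter F, giving F#.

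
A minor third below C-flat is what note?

Ab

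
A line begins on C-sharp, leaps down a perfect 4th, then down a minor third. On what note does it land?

E#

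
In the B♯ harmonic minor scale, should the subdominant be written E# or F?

E#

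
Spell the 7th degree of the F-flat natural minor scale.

Ebb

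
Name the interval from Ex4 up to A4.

doubly diminished fourth

Counting letters E–F–G–A gives a fourth.
E##→A = 3 semitones, 2 narrower than the perfect fourth (5), so doubly diminished.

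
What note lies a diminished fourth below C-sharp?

G##

C down a perfect fourth is G, so the target letter is G.
From C#, a diminished fourth is 4 semitones down: G##.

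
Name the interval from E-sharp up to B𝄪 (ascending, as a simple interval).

augmented fifth

The letter names run E→B, a span of 4 letter steps, so the interval is some kind of fifth.
E# to B## is 8 semitones. A perfect fifth is 7, so 8 makes it augmented.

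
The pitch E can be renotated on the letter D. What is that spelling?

D##

Plain D sits 2 semitones below E, so on the letter D the same pitch needs a double sharp: D##.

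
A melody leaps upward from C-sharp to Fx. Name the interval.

augmented fourth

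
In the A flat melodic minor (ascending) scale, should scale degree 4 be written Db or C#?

Each scale degree takes a distinct letter name. Degree 4 of a scale on A must use the letter D.
Db and C# are enharmonically the same pitch, but only Db uses the letter D, so it is the correct spelling here.

Db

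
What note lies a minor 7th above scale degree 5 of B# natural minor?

E#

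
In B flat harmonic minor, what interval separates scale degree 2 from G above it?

perfect fifth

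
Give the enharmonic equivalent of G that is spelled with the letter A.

G is pitch class 7. The letter A alone is pitch class 9.
To reach pitch class 7 from A requires an offset of -2 semitones, i.e. double flat: Abb.

Abb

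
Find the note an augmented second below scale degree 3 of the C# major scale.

D

Scale degree 3 of C# major is E#.
An augmented second (3 semitones) below E# lands on the letter D, giving D.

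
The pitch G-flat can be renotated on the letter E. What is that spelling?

Gb is pitch class 6. The letter E alone is pitch class 4.
To reach pitch class 6 from E requires an offset of +2 semitones, i.e. double sharp: E##.

E##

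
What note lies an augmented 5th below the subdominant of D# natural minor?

The subdominant of D# natural minor is G#.
An augmented fifth (8 semitones) below G# lands on the letter C, giving C.

C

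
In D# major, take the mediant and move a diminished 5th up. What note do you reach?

C#

The mediant of D# major is F##.
A diminished fifth (6 semitones) above F## lands on the letter C, giving C#.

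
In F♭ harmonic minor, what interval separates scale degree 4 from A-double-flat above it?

Scale degree 4 of Fb harmonic minor is Bbb.
Bbb up to Abb: letters B→A make it a seventh; 10 semitones makes it minor.

minor seventh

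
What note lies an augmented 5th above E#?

B##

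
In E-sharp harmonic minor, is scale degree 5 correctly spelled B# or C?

B#

Each scale degree takes a distinct letter name. Degree 5 of a scale on E must use the letter B.
B# and C are enharmonically the same pitch, but only B# uses the letter B, so it is the correct spelling here.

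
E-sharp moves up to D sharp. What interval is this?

minor seventh

The letter names run E→D, a span of 6 letter steps, so the interval is some kind of seventh.
E# to D# is 10 semitones. A major seventh is 11, so 10 makes it minor.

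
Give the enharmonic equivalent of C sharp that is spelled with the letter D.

Plain D sits 1 semitone above C#, so on the letter D the same pitch needs a flat: Db.

Db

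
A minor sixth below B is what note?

B down a major sixth is D, so the target letter is D.
From B, a minor sixth is 8 semitones down: D#.

D#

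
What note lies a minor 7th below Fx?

A seventh below F lands on the letter G.
A minor seventh spans 10 semitones, so F## moves to pitch class 9. On the letter G that is G##.

G##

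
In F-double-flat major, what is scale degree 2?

Gbb

Degree 2 takes the letter 1 step above F, which is G.
In major, degree 2 sits 2 semitones above the tonic. Fbb + 2 semitones is pitch class 5, spelled on G as Gbb.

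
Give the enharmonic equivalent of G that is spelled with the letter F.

G is pitch class 7. The letter F alone is pitch class 5.
To reach pitch class 7 from F requires an offset of +2 semitones, i.e. double sharp: F##.

F##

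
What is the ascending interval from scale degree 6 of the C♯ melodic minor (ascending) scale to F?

diminished sixth

Scale degree 6 of C# melodic minor (ascending) is A#.
A# up to F: letters A→F make it a sixth; 7 semitones makes it diminished.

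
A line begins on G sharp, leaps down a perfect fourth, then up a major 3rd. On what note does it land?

F##

A perfect fourth down from G# is D# (letter D, 5 semitones down).
A major third up from D# is F## (letter F, 4 semitones up).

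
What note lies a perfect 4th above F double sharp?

A fourth above F lands on the letter B.
A perfect fourth spans 5 semitones, so F## moves to pitch class 0. On the letter B that is B#.

B#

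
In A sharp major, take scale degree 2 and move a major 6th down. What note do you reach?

D#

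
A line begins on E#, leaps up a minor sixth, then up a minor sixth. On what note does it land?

A minor sixth up from E# is C# (letter C, 8 semitones up).
A minor sixth up from C# is A (letter A, 8 semitones up).

A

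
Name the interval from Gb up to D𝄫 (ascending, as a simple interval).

diminished fifth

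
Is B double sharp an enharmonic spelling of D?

Two spellings are enharmonically equivalent only if they share a pitch class.
Here B## → 1, D → 2; 1 ≠ 2, so they are not.

No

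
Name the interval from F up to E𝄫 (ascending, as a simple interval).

diminished seventh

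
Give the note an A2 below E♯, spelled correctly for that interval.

D

E down a major second is D, so the target letter is D.
From E#, an augmented second is 3 semitones down: D.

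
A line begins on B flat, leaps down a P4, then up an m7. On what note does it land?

Eb

A perfect fourth down from Bb is F (letter F, 5 semitones down).
A minor seventh up from F is Eb (letter E, 10 semitones up).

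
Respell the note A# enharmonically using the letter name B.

Bb

A# is pitch class 10. The letter B alone is pitch class 11.
To reach pitch class 10 from B requires an offset of -1 semitone, i.e. flat: Bb.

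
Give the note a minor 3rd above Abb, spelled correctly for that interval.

A up a major third is C#, so the target letter is C.
From Abb, a minor third is 3 semitones up: Cbb.

Cbb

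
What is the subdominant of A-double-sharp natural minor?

D##

The A## natural minor scale runs A## B## C## D## E## F## G##.
Degree 4 is D##.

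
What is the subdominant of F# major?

B

Degree 4 takes the letter 3 steps above F, which is B.
In major, degree 4 sits 5 semitones above the tonic. F# + 5 semitones is pitch class 11, spelled on B as B.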